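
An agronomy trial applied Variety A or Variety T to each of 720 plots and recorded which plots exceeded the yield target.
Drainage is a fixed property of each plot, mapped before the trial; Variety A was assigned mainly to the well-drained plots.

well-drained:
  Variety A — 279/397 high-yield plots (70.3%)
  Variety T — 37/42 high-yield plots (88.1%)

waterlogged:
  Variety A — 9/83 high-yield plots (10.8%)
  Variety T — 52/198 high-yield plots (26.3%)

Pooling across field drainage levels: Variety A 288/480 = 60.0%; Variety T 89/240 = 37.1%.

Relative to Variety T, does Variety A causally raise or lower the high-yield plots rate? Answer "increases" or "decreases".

Variety T is higher inside every field drainage stratum but Variety A is higher in aggregate. Whether to stratify depends on how field drainage relates to the variety.
Since field drainage is a pre-existing factor (not a product of the variety) and it affects the outcome on its own, it is a confounder. The stratified rates, not the pooled rate, identify the causal effect.
Within each level — well-drained: 70.3% vs 88.1%; waterlogged: 10.8% vs 26.3% — Variety T is higher every time.

decreases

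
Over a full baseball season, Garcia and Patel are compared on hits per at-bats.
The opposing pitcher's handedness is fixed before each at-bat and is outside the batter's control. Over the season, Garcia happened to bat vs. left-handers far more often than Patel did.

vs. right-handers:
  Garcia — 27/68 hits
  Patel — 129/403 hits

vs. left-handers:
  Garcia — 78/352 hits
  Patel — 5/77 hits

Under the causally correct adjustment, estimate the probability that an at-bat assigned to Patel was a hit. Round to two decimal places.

The pitcher handedness-specific comparison favours Garcia throughout, but the pooled figures favour Patel. The question is whether to condition on pitcher handedness.
Nothing the player does changes pitcher handedness; the imbalance is an allocation artefact. With pitcher handedness also predicting the outcome, the pooled figure is confounded, and the within-stratum comparison is the causal one.
Standardising Patel to the population pitcher handedness mix: 0.523·129/403 + 0.477·5/77 = 0.198.

0.20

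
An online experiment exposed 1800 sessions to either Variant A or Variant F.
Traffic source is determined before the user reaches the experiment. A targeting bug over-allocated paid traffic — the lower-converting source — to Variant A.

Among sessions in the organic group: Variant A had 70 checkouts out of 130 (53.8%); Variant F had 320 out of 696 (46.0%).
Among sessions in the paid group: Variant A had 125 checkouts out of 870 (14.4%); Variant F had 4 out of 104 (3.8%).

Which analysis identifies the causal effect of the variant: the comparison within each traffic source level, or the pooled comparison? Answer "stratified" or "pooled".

The stratified and pooled comparisons disagree (Variant A wins within each traffic source; Variant F wins overall), so the answer turns on the causal role of traffic source.
Here traffic source is a common cause — it drives both which variant a case falls under and the outcome. The crude comparison mixes populations; the stratum-specific rates are the causally relevant ones.
Within each level — organic: 53.8% vs 46.0%; paid: 14.4% vs 3.8% — Variant A is higher every time.

stratified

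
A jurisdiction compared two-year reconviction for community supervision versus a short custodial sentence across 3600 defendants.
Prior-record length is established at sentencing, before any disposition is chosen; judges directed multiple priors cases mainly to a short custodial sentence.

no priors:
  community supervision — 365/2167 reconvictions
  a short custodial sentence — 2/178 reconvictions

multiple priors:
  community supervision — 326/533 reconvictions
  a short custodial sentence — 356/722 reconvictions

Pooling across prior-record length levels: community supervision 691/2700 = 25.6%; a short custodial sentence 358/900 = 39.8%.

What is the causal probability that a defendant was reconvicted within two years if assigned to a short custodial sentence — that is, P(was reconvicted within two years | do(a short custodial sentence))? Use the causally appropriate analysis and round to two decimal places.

Prior-record length is set before the disposition has any effect — it is not caused by the disposition — and it independently drives the outcome. That makes it a confounder, so the causal comparison is within prior-record length levels.
Standardising a short custodial sentence to the population prior-record length mix: 0.651·2/178 + 0.349·356/722 = 0.179.

0.18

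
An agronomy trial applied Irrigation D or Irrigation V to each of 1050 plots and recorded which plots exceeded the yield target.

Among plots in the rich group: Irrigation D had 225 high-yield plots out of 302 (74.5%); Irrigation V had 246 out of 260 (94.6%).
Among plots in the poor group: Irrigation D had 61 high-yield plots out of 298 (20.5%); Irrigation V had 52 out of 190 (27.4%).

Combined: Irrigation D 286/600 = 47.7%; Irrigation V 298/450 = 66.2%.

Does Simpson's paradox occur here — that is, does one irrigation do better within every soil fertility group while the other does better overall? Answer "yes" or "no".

no

Within each soil fertility level (rich 74.5% vs 94.6%; poor 20.5% vs 27.4%), Irrigation V has the higher rate every time. Pooled: 47.7% vs 66.2% — Irrigation V has the higher rate overall. They agree.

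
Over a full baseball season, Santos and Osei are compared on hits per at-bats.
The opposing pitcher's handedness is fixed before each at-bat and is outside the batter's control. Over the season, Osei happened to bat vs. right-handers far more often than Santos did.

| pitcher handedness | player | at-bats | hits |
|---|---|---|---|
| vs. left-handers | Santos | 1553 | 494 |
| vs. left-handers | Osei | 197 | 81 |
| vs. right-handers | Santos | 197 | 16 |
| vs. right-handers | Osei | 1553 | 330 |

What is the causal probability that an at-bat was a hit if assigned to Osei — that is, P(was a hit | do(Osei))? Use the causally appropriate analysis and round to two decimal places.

The stratified and pooled comparisons disagree (Osei wins within each pitcher handedness; Santos wins overall), so the answer turns on the causal role of pitcher handedness.
The imbalance in pitcher handedness arose from how at-bats were allocated, not from anything the player did; and pitcher handedness independently affects the outcome. The pooled gap is confounded — condition on pitcher handedness.
Standardising Osei to the population pitcher handedness mix: 0.500·81/197 + 0.500·330/1553 = 0.312.

0.31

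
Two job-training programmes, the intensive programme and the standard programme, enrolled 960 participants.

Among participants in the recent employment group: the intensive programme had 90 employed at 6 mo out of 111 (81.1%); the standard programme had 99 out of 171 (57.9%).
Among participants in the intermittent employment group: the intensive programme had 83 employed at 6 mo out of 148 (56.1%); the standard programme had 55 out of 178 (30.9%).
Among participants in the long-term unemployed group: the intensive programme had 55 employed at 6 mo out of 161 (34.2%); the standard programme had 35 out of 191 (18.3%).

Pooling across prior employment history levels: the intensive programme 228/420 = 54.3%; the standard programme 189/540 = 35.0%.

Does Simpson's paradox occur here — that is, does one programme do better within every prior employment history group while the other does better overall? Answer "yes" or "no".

no

Within each prior employment history level (recent employment 81.1% vs 57.9%; intermittent employment 56.1% vs 30.9%; long-term unemployed 34.2% vs 18.3%), the intensive programme has the higher rate every time. Pooled: 54.3% vs 35.0% — the intensive programme has the higher rate overall. They agree.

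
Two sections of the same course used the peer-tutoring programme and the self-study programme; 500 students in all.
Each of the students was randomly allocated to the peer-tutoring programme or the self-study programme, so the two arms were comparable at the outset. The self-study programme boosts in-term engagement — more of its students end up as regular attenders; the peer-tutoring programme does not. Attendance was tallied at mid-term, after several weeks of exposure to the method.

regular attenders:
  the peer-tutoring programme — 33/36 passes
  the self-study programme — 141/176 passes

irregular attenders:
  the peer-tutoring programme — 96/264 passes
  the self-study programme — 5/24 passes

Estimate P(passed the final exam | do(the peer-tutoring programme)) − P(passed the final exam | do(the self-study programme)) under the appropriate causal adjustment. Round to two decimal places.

-0.30

The mid-term attendance-specific comparison favours the peer-tutoring programme throughout, but the pooled figures favour the self-study programme. The question is whether to condition on mid-term attendance.
Mid-term attendance lies on the pathway teaching method → mid-term attendance → outcome, so adjusting for it blocks the indirect effect. For the total causal effect of teaching method, use the unadjusted pooled rates.
The causal difference is the pooled difference: 0.430 − 0.730 = -0.300.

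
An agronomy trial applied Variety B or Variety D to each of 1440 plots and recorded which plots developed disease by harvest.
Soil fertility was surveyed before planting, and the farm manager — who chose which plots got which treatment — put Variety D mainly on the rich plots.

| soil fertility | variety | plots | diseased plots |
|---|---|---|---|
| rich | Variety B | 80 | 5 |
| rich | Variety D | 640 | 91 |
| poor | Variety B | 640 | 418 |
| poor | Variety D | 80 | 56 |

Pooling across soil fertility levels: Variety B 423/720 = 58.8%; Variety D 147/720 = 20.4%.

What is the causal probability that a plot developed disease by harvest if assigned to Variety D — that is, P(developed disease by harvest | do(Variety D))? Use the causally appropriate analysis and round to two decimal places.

Within every soil fertility level Variety B has the lower rate, yet pooled Variety D does — Simpson's reversal.
The imbalance in soil fertility arose from how plots were allocated, not from anything the variety did; and soil fertility independently affects the outcome. The pooled gap is confounded — condition on soil fertility.
Standardising Variety D to the population soil fertility mix: 0.500·91/640 + 0.500·56/80 = 0.421.

0.42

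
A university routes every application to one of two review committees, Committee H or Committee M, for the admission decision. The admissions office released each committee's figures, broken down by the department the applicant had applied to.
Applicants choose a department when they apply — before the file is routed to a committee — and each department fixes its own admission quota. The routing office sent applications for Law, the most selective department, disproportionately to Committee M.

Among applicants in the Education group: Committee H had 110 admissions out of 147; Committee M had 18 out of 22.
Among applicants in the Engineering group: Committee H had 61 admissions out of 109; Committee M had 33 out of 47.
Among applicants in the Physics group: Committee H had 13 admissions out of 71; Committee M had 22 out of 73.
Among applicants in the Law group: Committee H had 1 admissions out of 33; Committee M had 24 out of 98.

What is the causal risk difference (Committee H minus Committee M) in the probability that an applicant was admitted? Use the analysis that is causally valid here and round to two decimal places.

-0.13

Department differs across review committees for reasons unrelated to any effect of the review committee itself, and it separately predicts the outcome — a classic confounder. We must compare within department levels.
Adjusting over the population distribution of department: 0.282·(0.748−0.818) + 0.260·(0.560−0.702) + 0.240·(0.183−0.301) + 0.218·(0.030−0.245) = -0.132.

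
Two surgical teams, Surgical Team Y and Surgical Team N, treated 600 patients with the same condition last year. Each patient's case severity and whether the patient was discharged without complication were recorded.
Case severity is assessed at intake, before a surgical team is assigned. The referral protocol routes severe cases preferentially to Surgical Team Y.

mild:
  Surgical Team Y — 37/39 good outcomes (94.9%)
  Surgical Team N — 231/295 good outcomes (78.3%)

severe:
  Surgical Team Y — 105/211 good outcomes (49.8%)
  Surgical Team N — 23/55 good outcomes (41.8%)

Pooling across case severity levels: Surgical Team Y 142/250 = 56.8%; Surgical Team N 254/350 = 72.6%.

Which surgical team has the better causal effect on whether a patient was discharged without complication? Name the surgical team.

Surgical Team Y

The stratified and pooled comparisons disagree (Surgical Team Y wins within each case severity; Surgical Team N wins overall), so the answer turns on the causal role of case severity.
Case severity is set before the surgical team has any effect — it is not caused by the surgical team — and it independently drives the outcome. That makes it a confounder, so the causal comparison is within case severity levels.
Within each level — mild: 94.9% vs 78.3%; severe: 49.8% vs 41.8% — Surgical Team Y is higher every time.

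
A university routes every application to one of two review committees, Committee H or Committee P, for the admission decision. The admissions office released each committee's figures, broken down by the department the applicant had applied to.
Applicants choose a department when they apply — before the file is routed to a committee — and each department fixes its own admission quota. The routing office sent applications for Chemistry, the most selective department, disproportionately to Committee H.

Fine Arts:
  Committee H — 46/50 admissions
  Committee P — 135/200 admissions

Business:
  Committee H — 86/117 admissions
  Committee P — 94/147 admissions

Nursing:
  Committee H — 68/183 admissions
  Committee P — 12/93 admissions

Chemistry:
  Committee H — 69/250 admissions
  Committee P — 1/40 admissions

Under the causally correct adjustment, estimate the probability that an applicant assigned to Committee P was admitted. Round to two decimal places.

0.35

The stratified and pooled comparisons disagree (Committee H wins within each department; Committee P wins overall), so the answer turns on the causal role of department.
Department differs across review committees for reasons unrelated to any effect of the review committee itself, and it separately predicts the outcome — a classic confounder. We must compare within department levels.
Standardising Committee P to the population department mix: 0.231·135/200 + 0.244·94/147 + 0.256·12/93 + 0.269·1/40 = 0.352.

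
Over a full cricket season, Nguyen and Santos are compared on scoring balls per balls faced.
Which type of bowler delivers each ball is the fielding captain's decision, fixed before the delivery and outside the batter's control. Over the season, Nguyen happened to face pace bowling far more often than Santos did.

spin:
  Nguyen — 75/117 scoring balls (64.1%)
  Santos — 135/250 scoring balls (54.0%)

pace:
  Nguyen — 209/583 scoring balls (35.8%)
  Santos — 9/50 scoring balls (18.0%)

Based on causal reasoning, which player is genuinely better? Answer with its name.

Nguyen

Nguyen is higher inside every bowling type stratum but Santos is higher in aggregate. Whether to stratify depends on how bowling type relates to the player.
Here bowling type is a common cause — it drives both which player a case falls under and the outcome. The crude comparison mixes populations; the stratum-specific rates are the causally relevant ones.
Within each level — spin: 64.1% vs 54.0%; pace: 35.8% vs 18.0% — Nguyen is higher every time.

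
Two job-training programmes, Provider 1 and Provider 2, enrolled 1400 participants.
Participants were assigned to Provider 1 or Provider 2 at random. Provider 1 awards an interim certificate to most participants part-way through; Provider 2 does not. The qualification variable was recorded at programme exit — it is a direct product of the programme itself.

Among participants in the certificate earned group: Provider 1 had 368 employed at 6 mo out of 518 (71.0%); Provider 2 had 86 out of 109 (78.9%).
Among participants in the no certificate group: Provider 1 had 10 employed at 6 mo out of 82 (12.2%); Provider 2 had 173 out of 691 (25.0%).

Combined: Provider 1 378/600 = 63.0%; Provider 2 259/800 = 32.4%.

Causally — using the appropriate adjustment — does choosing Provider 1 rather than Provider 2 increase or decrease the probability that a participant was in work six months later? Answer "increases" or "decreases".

The distribution of qualification attained during the programme is itself part of what the programme does — it is an intermediate outcome. Holding it fixed would remove that part of the effect; the total effect is the pooled difference.
Pooled: Provider 1 63.0% vs Provider 2 32.4%; Provider 1 is higher overall.

increases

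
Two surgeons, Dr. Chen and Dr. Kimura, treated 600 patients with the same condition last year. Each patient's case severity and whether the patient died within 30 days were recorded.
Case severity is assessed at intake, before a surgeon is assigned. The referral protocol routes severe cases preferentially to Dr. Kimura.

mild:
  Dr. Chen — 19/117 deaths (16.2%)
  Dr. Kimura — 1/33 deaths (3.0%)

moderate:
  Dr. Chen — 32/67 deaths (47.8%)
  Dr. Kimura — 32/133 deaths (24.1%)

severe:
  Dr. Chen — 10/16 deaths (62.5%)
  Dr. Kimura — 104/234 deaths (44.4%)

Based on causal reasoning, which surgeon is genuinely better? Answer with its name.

Dr. Kimura

Within every case severity level Dr. Kimura has the lower rate, yet pooled Dr. Chen does — Simpson's reversal.
Case severity is set before the surgeon has any effect — it is not caused by the surgeon — and it independently drives the outcome. That makes it a confounder, so the causal comparison is within case severity levels.
Within each level — mild: 16.2% vs 3.0%; moderate: 47.8% vs 24.1%; severe: 62.5% vs 44.4% — Dr. Kimura is lower every time.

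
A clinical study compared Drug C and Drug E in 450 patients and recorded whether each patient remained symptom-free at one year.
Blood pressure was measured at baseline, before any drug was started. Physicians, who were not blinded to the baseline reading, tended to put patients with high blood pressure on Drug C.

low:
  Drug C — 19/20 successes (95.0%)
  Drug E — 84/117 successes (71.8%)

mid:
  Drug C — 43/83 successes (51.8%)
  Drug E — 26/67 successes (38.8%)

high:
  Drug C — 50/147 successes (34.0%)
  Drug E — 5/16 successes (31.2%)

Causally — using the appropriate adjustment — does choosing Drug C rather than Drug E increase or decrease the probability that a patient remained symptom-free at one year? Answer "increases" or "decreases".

increases

The blood pressure-specific comparison favours Drug C throughout, but the pooled figures favour Drug E. The question is whether to condition on blood pressure.
Blood pressure is set before the drug has any effect — it is not caused by the drug — and it independently drives the outcome. That makes it a confounder, so the causal comparison is within blood pressure levels.
Within each level — low: 95.0% vs 71.8%; mid: 51.8% vs 38.8%; high: 34.0% vs 31.2% — Drug C is higher every time.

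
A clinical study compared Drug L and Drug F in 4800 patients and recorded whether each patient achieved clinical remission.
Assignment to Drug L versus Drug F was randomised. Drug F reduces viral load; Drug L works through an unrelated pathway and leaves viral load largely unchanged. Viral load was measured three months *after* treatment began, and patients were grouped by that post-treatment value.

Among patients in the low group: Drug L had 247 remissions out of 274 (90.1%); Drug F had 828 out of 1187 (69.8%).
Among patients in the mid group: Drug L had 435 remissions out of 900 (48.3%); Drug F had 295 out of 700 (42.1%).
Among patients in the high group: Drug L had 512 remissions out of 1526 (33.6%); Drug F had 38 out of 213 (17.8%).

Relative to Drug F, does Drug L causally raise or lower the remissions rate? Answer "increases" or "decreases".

decreases

The viral load-specific comparison favours Drug L throughout, but the pooled figures favour Drug F. The question is whether to condition on viral load.
Viral load is recorded after the drug and is itself shifted by it — it sits on the causal path from drug to outcome. Conditioning on a mediator would strip out part of the effect we want; the pooled comparison gives the total causal effect.
Pooled: Drug L 44.2% vs Drug F 55.3%; Drug F is higher overall.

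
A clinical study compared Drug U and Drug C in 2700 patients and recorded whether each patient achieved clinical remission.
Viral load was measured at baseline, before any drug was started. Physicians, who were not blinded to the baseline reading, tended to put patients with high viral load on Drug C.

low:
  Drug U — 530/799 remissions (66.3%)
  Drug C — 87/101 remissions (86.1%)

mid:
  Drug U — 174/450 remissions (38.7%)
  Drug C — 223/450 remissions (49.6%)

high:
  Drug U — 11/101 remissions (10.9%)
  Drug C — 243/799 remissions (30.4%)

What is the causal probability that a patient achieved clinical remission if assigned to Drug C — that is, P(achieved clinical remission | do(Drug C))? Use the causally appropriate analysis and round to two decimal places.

0.55

Nothing the drug does changes viral load; the imbalance is an allocation artefact. With viral load also predicting the outcome, the pooled figure is confounded, and the within-stratum comparison is the causal one.
Standardising Drug C to the population viral load mix: 0.333·87/101 + 0.333·223/450 + 0.333·243/799 = 0.554.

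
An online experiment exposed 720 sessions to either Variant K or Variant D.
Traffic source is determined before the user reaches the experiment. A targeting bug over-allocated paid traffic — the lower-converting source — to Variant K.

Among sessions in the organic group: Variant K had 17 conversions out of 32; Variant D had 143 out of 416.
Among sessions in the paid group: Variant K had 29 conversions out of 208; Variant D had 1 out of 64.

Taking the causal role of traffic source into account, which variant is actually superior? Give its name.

Variant K

The traffic source-specific comparison favours Variant K throughout, but the pooled figures favour Variant D. The question is whether to condition on traffic source.
Traffic source satisfies the back-door criterion: it is not a descendant of the variant, and it blocks the spurious path from variant to outcome. Adjusting for it (i.e., using the within-traffic source rates) gives the causal effect.
Within each level — organic: 53.1% vs 34.4%; paid: 13.9% vs 1.6% — Variant K is higher every time.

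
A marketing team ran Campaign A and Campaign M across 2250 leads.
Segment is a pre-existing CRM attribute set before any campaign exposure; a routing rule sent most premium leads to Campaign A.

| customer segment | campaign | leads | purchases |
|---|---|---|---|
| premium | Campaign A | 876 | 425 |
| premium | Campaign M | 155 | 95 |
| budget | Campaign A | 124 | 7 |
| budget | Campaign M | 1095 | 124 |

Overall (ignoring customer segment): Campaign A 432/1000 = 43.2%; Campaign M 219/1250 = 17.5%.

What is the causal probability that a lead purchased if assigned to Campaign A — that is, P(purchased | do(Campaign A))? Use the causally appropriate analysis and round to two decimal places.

0.25

Here customer segment is a common cause — it drives both which campaign a case falls under and the outcome. The crude comparison mixes populations; the stratum-specific rates are the causally relevant ones.
Standardising Campaign A to the population customer segment mix: 0.458·425/876 + 0.542·7/124 = 0.253.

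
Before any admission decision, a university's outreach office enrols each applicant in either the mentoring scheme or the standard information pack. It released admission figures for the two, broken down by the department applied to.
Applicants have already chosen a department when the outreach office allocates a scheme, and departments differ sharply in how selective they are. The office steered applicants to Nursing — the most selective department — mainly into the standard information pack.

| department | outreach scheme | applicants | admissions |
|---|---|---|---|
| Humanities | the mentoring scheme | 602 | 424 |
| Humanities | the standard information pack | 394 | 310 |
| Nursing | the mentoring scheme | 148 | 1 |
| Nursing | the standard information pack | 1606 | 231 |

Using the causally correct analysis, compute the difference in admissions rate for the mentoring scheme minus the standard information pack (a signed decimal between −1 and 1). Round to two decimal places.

-0.12

Department satisfies the back-door criterion: it is not a descendant of the outreach scheme, and it blocks the spurious path from outreach scheme to outcome. Adjusting for it (i.e., using the within-department rates) gives the causal effect.
Adjusting over the population distribution of department: 0.362·(0.704−0.787) + 0.638·(0.007−0.144) = -0.117.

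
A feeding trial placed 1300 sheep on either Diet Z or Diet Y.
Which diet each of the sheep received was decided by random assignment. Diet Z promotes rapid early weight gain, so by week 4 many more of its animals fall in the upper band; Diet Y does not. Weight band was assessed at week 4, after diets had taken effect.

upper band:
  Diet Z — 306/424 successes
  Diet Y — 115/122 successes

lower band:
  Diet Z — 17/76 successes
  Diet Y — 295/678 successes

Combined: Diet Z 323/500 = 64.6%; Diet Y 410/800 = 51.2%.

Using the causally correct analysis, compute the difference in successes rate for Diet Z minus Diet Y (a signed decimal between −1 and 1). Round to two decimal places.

+0.13

The stratified and pooled comparisons disagree (Diet Y wins within each week-4 weight band; Diet Z wins overall), so the answer turns on the causal role of week-4 weight band.
Week-4 weight band is downstream of the diet. One should not condition on a consequence of treatment, so the overall rates are the right comparison.
The causal difference is the pooled difference: 0.646 − 0.512 = +0.134.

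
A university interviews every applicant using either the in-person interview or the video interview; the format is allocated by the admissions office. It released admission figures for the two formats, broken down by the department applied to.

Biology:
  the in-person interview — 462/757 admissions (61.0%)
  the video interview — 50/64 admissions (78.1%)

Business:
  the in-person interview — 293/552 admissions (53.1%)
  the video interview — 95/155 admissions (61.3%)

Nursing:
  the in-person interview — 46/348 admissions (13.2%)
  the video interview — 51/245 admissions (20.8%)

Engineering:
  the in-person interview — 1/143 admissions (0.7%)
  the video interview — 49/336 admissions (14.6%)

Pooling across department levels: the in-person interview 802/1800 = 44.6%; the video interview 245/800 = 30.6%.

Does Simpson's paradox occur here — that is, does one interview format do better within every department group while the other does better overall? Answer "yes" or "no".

yes

Within each department level (Biology 61.0% vs 78.1%; Business 53.1% vs 61.3%; Nursing 13.2% vs 20.8%; Engineering 0.7% vs 14.6%), the video interview has the higher rate every time. Pooled: 44.6% vs 30.6% — the in-person interview has the higher rate overall. The two comparisons disagree.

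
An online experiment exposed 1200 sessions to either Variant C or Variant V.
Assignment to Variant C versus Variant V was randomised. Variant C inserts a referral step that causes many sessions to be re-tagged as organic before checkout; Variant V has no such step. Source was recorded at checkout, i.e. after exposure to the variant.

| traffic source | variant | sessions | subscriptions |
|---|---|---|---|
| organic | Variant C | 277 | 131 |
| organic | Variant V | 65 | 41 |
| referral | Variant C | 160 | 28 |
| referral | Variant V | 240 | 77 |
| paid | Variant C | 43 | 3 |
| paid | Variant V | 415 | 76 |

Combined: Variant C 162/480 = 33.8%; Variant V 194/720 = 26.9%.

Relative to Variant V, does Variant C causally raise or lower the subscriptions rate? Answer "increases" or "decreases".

Traffic source lies on the pathway variant → traffic source → outcome, so adjusting for it blocks the indirect effect. For the total causal effect of variant, use the unadjusted pooled rates.
Pooled: Variant C 33.8% vs Variant V 26.9%; Variant C is higher overall.

increases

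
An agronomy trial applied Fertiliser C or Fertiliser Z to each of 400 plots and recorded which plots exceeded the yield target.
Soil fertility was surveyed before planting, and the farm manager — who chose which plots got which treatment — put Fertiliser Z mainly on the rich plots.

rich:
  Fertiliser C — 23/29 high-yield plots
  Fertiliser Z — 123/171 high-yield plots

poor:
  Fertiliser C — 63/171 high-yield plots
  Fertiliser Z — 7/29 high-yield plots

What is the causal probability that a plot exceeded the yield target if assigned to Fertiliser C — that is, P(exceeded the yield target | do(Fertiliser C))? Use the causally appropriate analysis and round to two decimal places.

Since soil fertility is a pre-existing factor (not a product of the fertiliser) and it affects the outcome on its own, it is a confounder. The stratified rates, not the pooled rate, identify the causal effect.
Standardising Fertiliser C to the population soil fertility mix: 0.500·23/29 + 0.500·63/171 = 0.581.

0.58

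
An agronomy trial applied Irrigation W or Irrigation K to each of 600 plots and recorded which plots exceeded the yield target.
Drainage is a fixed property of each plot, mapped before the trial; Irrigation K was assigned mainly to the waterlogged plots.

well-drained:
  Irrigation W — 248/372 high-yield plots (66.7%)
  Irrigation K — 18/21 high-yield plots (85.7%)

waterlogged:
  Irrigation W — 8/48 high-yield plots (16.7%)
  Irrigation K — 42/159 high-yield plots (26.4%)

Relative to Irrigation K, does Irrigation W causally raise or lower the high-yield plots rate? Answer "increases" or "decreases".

Field drainage differs across irrigations for reasons unrelated to any effect of the irrigation itself, and it separately predicts the outcome — a classic confounder. We must compare within field drainage levels.
Within each level — well-drained: 66.7% vs 85.7%; waterlogged: 16.7% vs 26.4% — Irrigation K is higher every time.

decreases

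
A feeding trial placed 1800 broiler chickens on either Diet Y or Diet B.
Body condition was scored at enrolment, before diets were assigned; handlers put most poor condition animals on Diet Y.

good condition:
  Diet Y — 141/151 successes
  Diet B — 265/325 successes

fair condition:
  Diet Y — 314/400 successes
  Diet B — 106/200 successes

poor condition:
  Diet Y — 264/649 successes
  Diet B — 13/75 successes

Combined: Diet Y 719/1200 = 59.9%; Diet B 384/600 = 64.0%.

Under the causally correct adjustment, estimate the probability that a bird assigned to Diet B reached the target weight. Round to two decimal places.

0.46

Within every starting body condition level Diet Y has the higher rate, yet pooled Diet B does — Simpson's reversal.
Here starting body condition is a common cause — it drives both which diet a case falls under and the outcome. The crude comparison mixes populations; the stratum-specific rates are the causally relevant ones.
Standardising Diet B to the population starting body condition mix: 0.264·265/325 + 0.333·106/200 + 0.402·13/75 = 0.462.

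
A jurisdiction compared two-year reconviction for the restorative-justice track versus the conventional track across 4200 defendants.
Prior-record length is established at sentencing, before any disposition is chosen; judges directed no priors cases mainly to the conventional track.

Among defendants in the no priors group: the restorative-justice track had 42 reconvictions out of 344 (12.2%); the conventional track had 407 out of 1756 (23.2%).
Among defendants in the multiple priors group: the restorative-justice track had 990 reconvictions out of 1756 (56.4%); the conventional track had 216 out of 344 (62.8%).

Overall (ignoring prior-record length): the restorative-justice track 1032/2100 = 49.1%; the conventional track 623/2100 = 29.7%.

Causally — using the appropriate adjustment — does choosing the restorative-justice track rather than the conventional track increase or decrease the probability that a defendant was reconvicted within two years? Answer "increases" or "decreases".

decreases

The imbalance in prior-record length arose from how defendants were allocated, not from anything the disposition did; and prior-record length independently affects the outcome. The pooled gap is confounded — condition on prior-record length.
Within each level — no priors: 12.2% vs 23.2%; multiple priors: 56.4% vs 62.8% — the restorative-justice track is lower every time.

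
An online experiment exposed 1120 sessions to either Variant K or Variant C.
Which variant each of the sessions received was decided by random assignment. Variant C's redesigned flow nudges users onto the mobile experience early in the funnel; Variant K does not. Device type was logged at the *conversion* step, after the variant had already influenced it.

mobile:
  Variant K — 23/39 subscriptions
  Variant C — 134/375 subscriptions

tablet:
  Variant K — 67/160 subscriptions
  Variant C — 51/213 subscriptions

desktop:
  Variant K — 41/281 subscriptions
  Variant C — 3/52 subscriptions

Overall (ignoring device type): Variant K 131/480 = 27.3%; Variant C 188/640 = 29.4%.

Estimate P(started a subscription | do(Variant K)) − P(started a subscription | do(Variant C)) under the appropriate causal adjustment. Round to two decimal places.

The stratified and pooled comparisons disagree (Variant K wins within each device type; Variant C wins overall), so the answer turns on the causal role of device type.
The distribution of device type is itself part of what the variant does — it is an intermediate outcome. Holding it fixed would remove that part of the effect; the total effect is the pooled difference.
The causal difference is the pooled difference: 0.273 − 0.294 = -0.021.

-0.02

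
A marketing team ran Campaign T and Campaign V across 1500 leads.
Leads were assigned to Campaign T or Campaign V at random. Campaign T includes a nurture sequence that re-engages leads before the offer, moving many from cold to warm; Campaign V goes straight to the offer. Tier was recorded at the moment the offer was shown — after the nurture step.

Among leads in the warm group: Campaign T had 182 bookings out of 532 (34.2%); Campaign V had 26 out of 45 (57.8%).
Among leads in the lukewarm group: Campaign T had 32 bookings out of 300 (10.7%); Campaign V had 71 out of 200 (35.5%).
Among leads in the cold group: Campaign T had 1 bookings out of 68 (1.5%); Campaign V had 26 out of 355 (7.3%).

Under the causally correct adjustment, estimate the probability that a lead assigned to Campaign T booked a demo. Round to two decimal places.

Stratifying would compare campaigns among leads the campaigns themselves sorted into engagement tier groups — a form of selection on an intermediate. The unconditioned pooled rates give the total causal effect.
So P(outcome | do(Campaign T)) is just the pooled rate for Campaign T: 215/900 = 0.239.

0.24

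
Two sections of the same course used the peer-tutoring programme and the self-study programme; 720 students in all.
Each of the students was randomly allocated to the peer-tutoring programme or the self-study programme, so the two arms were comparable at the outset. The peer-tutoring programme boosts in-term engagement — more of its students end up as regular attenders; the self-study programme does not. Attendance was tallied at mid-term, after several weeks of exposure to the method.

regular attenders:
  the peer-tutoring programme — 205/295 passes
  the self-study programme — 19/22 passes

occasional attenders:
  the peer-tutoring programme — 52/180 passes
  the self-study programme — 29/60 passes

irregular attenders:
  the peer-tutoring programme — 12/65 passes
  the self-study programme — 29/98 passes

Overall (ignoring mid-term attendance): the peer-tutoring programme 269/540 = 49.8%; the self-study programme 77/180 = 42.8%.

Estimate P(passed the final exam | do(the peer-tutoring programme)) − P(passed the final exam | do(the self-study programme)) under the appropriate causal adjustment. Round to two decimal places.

+0.07

the self-study programme is higher inside every mid-term attendance stratum but the peer-tutoring programme is higher in aggregate. Whether to stratify depends on how mid-term attendance relates to the teaching method.
Mid-term attendance here is a post-treatment variable shaped by the teaching method; conditioning on it would introduce bias rather than remove it. The overall comparison is the causal one.
The causal difference is the pooled difference: 0.498 − 0.428 = +0.070.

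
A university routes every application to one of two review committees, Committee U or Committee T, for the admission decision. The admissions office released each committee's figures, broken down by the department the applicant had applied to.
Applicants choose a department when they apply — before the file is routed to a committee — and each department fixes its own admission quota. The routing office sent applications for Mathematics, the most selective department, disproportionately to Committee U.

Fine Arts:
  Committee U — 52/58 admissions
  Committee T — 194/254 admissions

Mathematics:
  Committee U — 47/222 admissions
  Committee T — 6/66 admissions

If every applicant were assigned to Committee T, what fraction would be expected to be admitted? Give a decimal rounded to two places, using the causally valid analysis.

The stratified and pooled comparisons disagree (Committee U wins within each department; Committee T wins overall), so the answer turns on the causal role of department.
Department differs across review committees for reasons unrelated to any effect of the review committee itself, and it separately predicts the outcome — a classic confounder. We must compare within department levels.
Standardising Committee T to the population department mix: 0.520·194/254 + 0.480·6/66 = 0.441.

0.44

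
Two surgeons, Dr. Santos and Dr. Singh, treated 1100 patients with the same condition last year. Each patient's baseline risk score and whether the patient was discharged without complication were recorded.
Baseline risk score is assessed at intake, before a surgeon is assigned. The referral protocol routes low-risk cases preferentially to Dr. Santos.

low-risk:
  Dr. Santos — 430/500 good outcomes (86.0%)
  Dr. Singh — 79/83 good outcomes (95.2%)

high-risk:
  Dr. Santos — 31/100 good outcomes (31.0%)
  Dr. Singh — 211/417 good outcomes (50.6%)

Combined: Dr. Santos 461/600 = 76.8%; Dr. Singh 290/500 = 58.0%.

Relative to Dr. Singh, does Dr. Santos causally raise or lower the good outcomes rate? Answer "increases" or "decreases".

decreases

Nothing the surgeon does changes baseline risk score; the imbalance is an allocation artefact. With baseline risk score also predicting the outcome, the pooled figure is confounded, and the within-stratum comparison is the causal one.
Within each level — low-risk: 86.0% vs 95.2%; high-risk: 31.0% vs 50.6% — Dr. Singh is higher every time.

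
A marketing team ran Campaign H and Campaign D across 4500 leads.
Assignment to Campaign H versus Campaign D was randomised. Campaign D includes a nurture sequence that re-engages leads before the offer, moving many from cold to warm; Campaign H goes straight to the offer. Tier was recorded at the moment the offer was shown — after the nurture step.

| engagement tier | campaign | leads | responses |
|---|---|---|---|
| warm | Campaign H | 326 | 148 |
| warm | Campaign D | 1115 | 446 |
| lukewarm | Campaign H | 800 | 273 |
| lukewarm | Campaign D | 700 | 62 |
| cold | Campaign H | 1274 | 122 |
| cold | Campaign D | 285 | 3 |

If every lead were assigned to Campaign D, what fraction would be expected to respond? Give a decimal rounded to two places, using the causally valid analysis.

0.24

Stratifying would compare campaigns among leads the campaigns themselves sorted into engagement tier groups — a form of selection on an intermediate. The unconditioned pooled rates give the total causal effect.
So P(outcome | do(Campaign D)) is just the pooled rate for Campaign D: 511/2100 = 0.243.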